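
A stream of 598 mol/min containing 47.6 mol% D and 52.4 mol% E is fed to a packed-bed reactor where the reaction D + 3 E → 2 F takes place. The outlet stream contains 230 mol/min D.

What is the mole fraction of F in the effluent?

0.224

For D: n = n₀ − 1ξ → 230 = 284.6 − 1ξ, giving ξ = 54.65 mol/min.
Outlet amounts (n = n₀ + ν ξ):
  D: 284.6 − 1(54.65) = 230
  E: 313.4 − 3(54.65) = 149.4
  F: 0 + 2(54.65) = 109.3
Total out = 488.7 mol/min; y_F = 109.3 / 488.7 = 0.2236.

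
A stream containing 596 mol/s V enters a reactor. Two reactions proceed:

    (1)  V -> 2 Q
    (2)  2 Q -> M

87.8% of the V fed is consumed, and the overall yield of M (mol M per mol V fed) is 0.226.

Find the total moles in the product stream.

985 mol/s

Conversion of V: V consumed = 1ξ₁ = 0.878 × 596 → ξ₁ = 523.3 mol/s.
Yield of M: 1ξ₂ / 596 = 0.226 → ξ₂ = 134.7 mol/s.
Outlet amounts (n = n₀ + Σ ν·ξ):
  V: 596 − 1(523.3) = 72.71
  Q: 0 + 2(523.3) − 2(134.7) = 777.2
  M: 0 + 1(134.7) = 134.7
Total out = 72.71 + 777.2 + 134.7 = 984.6 mol/s.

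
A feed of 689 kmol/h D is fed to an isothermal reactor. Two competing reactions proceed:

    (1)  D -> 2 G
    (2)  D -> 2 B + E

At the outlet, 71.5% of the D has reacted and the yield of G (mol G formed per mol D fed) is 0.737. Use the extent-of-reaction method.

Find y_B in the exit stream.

Yield of G: 2ξ₁ / 689 = 0.737 → ξ₁ = 253.9 kmol/h.
Conversion of D: 1ξ₁ + 1ξ₂ = 0.715 × 689 = 492.6 → ξ₂ = 238.7 kmol/h.
Outlet amounts (n = n₀ + Σ ν·ξ):
  D: 689 − 1(253.9) − 1(238.7) = 196.4
  G: 0 + 2(253.9) = 507.8
  B: 0 + 2(238.7) = 477.5
  E: 0 + 1(238.7) = 238.7
Total out = 1420 kmol/h; y_B = 477.5 / 1420 = 0.3362.

0.336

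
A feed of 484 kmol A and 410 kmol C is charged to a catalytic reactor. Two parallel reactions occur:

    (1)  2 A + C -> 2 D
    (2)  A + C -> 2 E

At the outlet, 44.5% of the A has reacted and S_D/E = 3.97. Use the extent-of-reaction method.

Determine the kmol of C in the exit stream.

Conversion of A: A consumed = 0.445 × 484 = 215.4 kmol = 2ξ₁ + 1ξ₂.
Selectivity: 2ξ₁ / (2ξ₂) = 3.97 → ξ₁ = 3.97 ξ₂.
Substitute: (2·3.97 + 1) ξ₂ = 215.4 → ξ₂ = 24.09 kmol, ξ₁ = 95.64 kmol.
Outlet amounts (n = n₀ + Σ ν·ξ):
  A: 484 − 2(95.64) − 1(24.09) = 268.6
  C: 410 − 1(95.64) − 1(24.09) = 290.3
  D: 0 + 2(95.64) = 191.3
  E: 0 + 2(24.09) = 48.18

290 kmol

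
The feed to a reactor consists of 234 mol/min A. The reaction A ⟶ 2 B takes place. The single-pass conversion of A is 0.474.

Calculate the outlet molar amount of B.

A reacted = 0.474 × 234 = 110.9 mol/min; ν_A = −1, so ξ = 110.9/1 = 110.9 mol/min.
Outlet amounts (n = n₀ + ν ξ):
  A: 234 − 1(110.9) = 123.1
  B: 0 + 2(110.9) = 221.8

222 mol/min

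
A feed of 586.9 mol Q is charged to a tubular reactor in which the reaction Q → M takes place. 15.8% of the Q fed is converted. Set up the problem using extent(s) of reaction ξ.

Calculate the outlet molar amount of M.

Q reacted = 0.158 × 586.9 = 92.73 mol; ν_Q = −1, so ξ = 92.73/1 = 92.73 mol.
Outlet amounts (n = n₀ + ν ξ):
  Q: 586.9 − 1(92.73) = 494.2
  M: 0 + 1(92.73) = 92.73

92.7 mol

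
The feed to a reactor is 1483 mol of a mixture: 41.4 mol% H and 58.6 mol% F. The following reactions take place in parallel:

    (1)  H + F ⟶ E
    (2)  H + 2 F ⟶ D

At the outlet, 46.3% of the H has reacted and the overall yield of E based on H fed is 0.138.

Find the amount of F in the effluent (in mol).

Yield of E: 1ξ₁ / 614 = 0.138 → ξ₁ = 84.73 mol.
Conversion of H: 1ξ₁ + 1ξ₂ = 0.463 × 614 = 284.3 → ξ₂ = 199.5 mol.
Outlet amounts (n = n₀ + Σ ν·ξ):
  H: 614 − 1(84.73) − 1(199.5) = 329.7
  F: 869 − 1(84.73) − 2(199.5) = 385.2
  E: 0 + 1(84.73) = 84.73
  D: 0 + 1(199.5) = 199.5

385 mol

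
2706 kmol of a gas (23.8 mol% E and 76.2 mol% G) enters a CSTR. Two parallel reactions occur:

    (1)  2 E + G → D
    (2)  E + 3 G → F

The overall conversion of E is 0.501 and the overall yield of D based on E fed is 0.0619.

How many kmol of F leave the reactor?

Yield of D: 1ξ₁ / 644 = 0.0619 → ξ₁ = 39.87 kmol.
Conversion of E: 2ξ₁ + 1ξ₂ = 0.501 × 644 = 322.7 → ξ₂ = 242.9 kmol.
Outlet amounts (n = n₀ + Σ ν·ξ):
  E: 644 − 2(39.87) − 1(242.9) = 321.4
  G: 2062 − 1(39.87) − 3(242.9) = 1293
  D: 0 + 1(39.87) = 39.87
  F: 0 + 1(242.9) = 242.9

243 kmol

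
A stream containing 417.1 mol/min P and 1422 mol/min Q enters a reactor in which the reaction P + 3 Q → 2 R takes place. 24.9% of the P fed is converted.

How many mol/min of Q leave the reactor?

1110 mol/min

P reacted = 0.249 × 417.1 = 103.9 mol/min; ν_P = −1, so ξ = 103.9/1 = 103.9 mol/min.
Outlet amounts (n = n₀ + ν ξ):
  P: 417.1 − 1(103.9) = 313.2
  Q: 1422 − 3(103.9) = 1110
  R: 0 + 2(103.9) = 207.7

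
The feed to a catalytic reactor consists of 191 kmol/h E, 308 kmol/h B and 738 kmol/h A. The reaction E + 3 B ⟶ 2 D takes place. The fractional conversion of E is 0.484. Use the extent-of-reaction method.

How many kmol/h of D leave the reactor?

E reacted = 0.484 × 191 = 92.44 kmol/h; ν_E = −1, so ξ = 92.44/1 = 92.44 kmol/h.
Outlet amounts (n = n₀ + ν ξ):
  E: 191 − 1(92.44) = 98.56
  B: 308 − 3(92.44) = 30.67
  D: 0 + 2(92.44) = 184.9
  A: 738 (inert)

185 kmol/h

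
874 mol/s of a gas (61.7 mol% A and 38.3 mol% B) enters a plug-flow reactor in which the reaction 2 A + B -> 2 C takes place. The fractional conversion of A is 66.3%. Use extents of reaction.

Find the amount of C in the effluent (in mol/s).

A reacted = 0.663 × 539.3 = 357.5 mol/s; ν_A = −2, so ξ = 357.5/2 = 178.8 mol/s.
Outlet amounts (n = n₀ + ν ξ):
  A: 539.3 − 2(178.8) = 181.7
  B: 334.7 − 1(178.8) = 156
  C: 0 + 2(178.8) = 357.5

358 mol/s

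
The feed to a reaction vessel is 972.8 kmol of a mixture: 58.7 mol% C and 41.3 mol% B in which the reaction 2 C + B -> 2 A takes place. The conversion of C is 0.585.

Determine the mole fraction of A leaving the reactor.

0.415

C reacted = 0.585 × 571 = 334.1 kmol; ν_C = −2, so ξ = 334.1/2 = 167 kmol.
Outlet amounts (n = n₀ + ν ξ):
  C: 571 − 2(167) = 237
  B: 401.8 − 1(167) = 234.7
  A: 0 + 2(167) = 334.1
Total out = 805.8 kmol; y_A = 334.1 / 805.8 = 0.4146.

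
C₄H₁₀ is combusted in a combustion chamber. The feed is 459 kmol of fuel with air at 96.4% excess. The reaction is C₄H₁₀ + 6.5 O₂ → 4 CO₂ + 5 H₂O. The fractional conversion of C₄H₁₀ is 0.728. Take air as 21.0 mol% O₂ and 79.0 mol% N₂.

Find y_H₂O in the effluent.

Stoichiometric O₂ = 6.5 × 459 = 2984 kmol; O₂ fed = 2984 × 1.964 = 5860 kmol.
N₂ fed = 5860 × 79/21 = 22040 kmol.
Fuel reacted = 0.728 × 459 → ξ = 334.2 kmol.
Outlet (n = n₀ + ν ξ):
  C₄H₁₀: 459 − 1(334.2) = 124.8
  O₂: 5860 − 6.5(334.2) = 3688
  N₂: 22040 (inert)
  CO₂: 0 + 4(334.2) = 1337
  H₂O: 0 + 5(334.2) = 1671
Total out = 28860 kmol; y_H₂O = 1671 / 28860 = 0.05789.

0.0579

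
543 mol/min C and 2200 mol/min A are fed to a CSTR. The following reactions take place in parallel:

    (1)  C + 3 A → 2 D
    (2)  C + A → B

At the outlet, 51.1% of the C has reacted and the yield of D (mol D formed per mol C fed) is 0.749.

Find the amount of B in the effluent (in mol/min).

Yield of D: 2ξ₁ / 543 = 0.749 → ξ₁ = 203.4 mol/min.
Conversion of C: 1ξ₁ + 1ξ₂ = 0.511 × 543 = 277.5 → ξ₂ = 74.12 mol/min.
Outlet amounts (n = n₀ + Σ ν·ξ):
  C: 543 − 1(203.4) − 1(74.12) = 265.5
  A: 2200 − 3(203.4) − 1(74.12) = 1516
  D: 0 + 2(203.4) = 406.7
  B: 0 + 1(74.12) = 74.12

74.1 mol/min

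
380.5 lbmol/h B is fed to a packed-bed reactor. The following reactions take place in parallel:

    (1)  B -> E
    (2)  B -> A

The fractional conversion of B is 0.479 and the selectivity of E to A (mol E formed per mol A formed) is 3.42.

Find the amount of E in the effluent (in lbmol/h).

Conversion of B: B consumed = 0.479 × 380.5 = 182.3 lbmol/h = 1ξ₁ + 1ξ₂.
Selectivity: 1ξ₁ / (1ξ₂) = 3.42 → ξ₁ = 3.42 ξ₂.
Substitute: (1·3.42 + 1) ξ₂ = 182.3 → ξ₂ = 41.24 lbmol/h, ξ₁ = 141 lbmol/h.
Outlet amounts (n = n₀ + Σ ν·ξ):
  B: 380.5 − 1(141) − 1(41.24) = 198.2
  E: 0 + 1(141) = 141
  A: 0 + 1(41.24) = 41.24

141 lbmol/h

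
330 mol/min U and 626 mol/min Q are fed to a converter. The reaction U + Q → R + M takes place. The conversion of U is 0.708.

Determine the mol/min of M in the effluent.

U reacted = 0.708 × 330 = 233.6 mol/min; ν_U = −1, so ξ = 233.6/1 = 233.6 mol/min.
Outlet amounts (n = n₀ + ν ξ):
  U: 330 − 1(233.6) = 96.36
  Q: 626 − 1(233.6) = 392.4
  R: 0 + 1(233.6) = 233.6
  M: 0 + 1(233.6) = 233.6

234 mol/min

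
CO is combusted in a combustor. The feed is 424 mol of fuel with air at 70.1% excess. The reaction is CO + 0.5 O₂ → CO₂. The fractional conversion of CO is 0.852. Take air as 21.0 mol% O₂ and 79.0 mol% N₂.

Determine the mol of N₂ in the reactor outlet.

Stoichiometric O₂ = 0.5 × 424 = 212 mol; O₂ fed = 212 × 1.701 = 360.6 mol.
N₂ fed = 360.6 × 79/21 = 1357 mol.
Fuel reacted = 0.852 × 424 → ξ = 361.2 mol.
Outlet (n = n₀ + ν ξ):
  CO: 424 − 1(361.2) = 62.75
  O₂: 360.6 − 0.5(361.2) = 180
  N₂: 1357 (inert)
  CO₂: 0 + 1(361.2) = 361.2

1360 mol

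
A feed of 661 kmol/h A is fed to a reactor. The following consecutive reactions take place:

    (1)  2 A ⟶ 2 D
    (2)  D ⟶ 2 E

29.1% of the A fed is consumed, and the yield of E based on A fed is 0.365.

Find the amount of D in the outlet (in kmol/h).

71.7 kmol/h

Conversion of A: A consumed = 2ξ₁ = 0.291 × 661 → ξ₁ = 96.18 kmol/h.
Yield of E: 2ξ₂ / 661 = 0.365 → ξ₂ = 120.6 kmol/h.
Outlet amounts (n = n₀ + Σ ν·ξ):
  A: 661 − 2(96.18) = 468.6
  D: 0 + 2(96.18) − 1(120.6) = 71.72
  E: 0 + 2(120.6) = 241.3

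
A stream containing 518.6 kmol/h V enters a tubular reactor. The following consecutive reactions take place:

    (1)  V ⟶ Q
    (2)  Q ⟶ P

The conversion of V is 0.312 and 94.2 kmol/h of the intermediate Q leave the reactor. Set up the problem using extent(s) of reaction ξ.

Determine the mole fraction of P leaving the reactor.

0.13

Conversion of V: V consumed = 1ξ₁ = 0.312 × 518.6 → ξ₁ = 161.8 kmol/h.
Q balance: n_Q = 0 + 1ξ₁ − 1ξ₂ = 94.2 → ξ₂ = (1·161.8 − 94.2)/1 = 67.6 kmol/h.
Outlet amounts (n = n₀ + Σ ν·ξ):
  V: 518.6 − 1(161.8) = 356.8
  Q: 0 + 1(161.8) − 1(67.6) = 94.2
  P: 0 + 1(67.6) = 67.6
Total out = 518.6 kmol/h; y_P = 67.6 / 518.6 = 0.1304.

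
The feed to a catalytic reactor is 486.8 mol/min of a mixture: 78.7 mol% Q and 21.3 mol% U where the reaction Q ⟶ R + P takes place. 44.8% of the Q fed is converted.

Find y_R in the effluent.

Q reacted = 0.448 × 383.1 = 171.6 mol/min; ν_Q = −1, so ξ = 171.6/1 = 171.6 mol/min.
Outlet amounts (n = n₀ + ν ξ):
  Q: 383.1 − 1(171.6) = 211.5
  R: 0 + 1(171.6) = 171.6
  P: 0 + 1(171.6) = 171.6
  U: 103.7 (inert)
Total out = 658.4 mol/min; y_R = 171.6 / 658.4 = 0.2607.

0.261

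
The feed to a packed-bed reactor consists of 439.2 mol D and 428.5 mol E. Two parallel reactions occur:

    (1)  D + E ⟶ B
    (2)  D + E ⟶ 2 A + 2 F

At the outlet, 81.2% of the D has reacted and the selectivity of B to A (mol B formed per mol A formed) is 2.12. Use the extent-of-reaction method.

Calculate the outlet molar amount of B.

289 mol

Conversion of D: D consumed = 0.812 × 439.2 = 356.6 mol = 1ξ₁ + 1ξ₂.
Selectivity: 1ξ₁ / (2ξ₂) = 2.12 → ξ₁ = 4.24 ξ₂.
Substitute: (1·4.24 + 1) ξ₂ = 356.6 → ξ₂ = 68.06 mol, ξ₁ = 288.6 mol.
Outlet amounts (n = n₀ + Σ ν·ξ):
  D: 439.2 − 1(288.6) − 1(68.06) = 82.57
  E: 428.5 − 1(288.6) − 1(68.06) = 71.87
  B: 0 + 1(288.6) = 288.6
  A: 0 + 2(68.06) = 136.1
  F: 0 + 2(68.06) = 136.1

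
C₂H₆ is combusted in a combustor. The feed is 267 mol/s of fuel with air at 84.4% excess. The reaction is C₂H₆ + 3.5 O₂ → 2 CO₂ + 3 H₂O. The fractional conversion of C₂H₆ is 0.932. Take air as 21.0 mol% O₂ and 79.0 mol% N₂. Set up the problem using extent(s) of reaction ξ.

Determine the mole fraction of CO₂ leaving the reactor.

Stoichiometric O₂ = 3.5 × 267 = 934.5 mol/s; O₂ fed = 934.5 × 1.844 = 1723 mol/s.
N₂ fed = 1723 × 79/21 = 6483 mol/s.
Fuel reacted = 0.932 × 267 → ξ = 248.8 mol/s.
Outlet (n = n₀ + ν ξ):
  C₂H₆: 267 − 1(248.8) = 18.16
  O₂: 1723 − 3.5(248.8) = 852.3
  N₂: 6483 (inert)
  CO₂: 0 + 2(248.8) = 497.7
  H₂O: 0 + 3(248.8) = 746.5
Total out = 8597 mol/s; y_CO₂ = 497.7 / 8597 = 0.05789.

0.0579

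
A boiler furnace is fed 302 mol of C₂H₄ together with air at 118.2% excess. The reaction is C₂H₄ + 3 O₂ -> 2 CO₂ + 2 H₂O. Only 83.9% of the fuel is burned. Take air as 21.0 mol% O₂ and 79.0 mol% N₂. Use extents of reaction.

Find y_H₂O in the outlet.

0.0522

Stoichiometric O₂ = 3 × 302 = 906 mol; O₂ fed = 906 × 2.182 = 1977 mol.
N₂ fed = 1977 × 79/21 = 7437 mol.
Fuel reacted = 0.839 × 302 → ξ = 253.4 mol.
Outlet (n = n₀ + ν ξ):
  C₂H₄: 302 − 1(253.4) = 48.62
  O₂: 1977 − 3(253.4) = 1217
  N₂: 7437 (inert)
  CO₂: 0 + 2(253.4) = 506.8
  H₂O: 0 + 2(253.4) = 506.8
Total out = 9716 mol; y_H₂O = 506.8 / 9716 = 0.05216.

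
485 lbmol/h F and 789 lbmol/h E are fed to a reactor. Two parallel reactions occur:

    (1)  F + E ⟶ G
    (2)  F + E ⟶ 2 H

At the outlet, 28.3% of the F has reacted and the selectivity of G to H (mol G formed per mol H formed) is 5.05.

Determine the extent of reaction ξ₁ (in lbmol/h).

Conversion of F: F consumed = 0.283 × 485 = 137.3 lbmol/h = 1ξ₁ + 1ξ₂.
Selectivity: 1ξ₁ / (2ξ₂) = 5.05 → ξ₁ = 10.1 ξ₂.
Substitute: (1·10.1 + 1) ξ₂ = 137.3 → ξ₂ = 12.37 lbmol/h, ξ₁ = 124.9 lbmol/h.
Outlet amounts (n = n₀ + Σ ν·ξ):
  F: 485 − 1(124.9) − 1(12.37) = 347.7
  E: 789 − 1(124.9) − 1(12.37) = 651.7
  G: 0 + 1(124.9) = 124.9
  H: 0 + 2(12.37) = 24.73

ξ₁ = 125 lbmol/h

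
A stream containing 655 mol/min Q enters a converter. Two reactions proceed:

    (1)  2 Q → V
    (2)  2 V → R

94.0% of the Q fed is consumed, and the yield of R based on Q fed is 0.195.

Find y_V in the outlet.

Conversion of Q: Q consumed = 2ξ₁ = 0.94 × 655 → ξ₁ = 307.8 mol/min.
Yield of R: 1ξ₂ / 655 = 0.195 → ξ₂ = 127.7 mol/min.
Outlet amounts (n = n₀ + Σ ν·ξ):
  Q: 655 − 2(307.8) = 39.3
  V: 0 + 1(307.8) − 2(127.7) = 52.4
  R: 0 + 1(127.7) = 127.7
Total out = 219.4 mol/min; y_V = 52.4 / 219.4 = 0.2388.

0.239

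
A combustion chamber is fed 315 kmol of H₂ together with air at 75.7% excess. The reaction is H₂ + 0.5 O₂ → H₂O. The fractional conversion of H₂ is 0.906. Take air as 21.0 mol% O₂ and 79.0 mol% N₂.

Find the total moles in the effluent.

1490 kmol

Stoichiometric O₂ = 0.5 × 315 = 157.5 kmol; O₂ fed = 157.5 × 1.757 = 276.7 kmol.
N₂ fed = 276.7 × 79/21 = 1041 kmol.
Fuel reacted = 0.906 × 315 → ξ = 285.4 kmol.
Outlet (n = n₀ + ν ξ):
  H₂: 315 − 1(285.4) = 29.61
  O₂: 276.7 − 0.5(285.4) = 134
  N₂: 1041 (inert)
  H₂O: 0 + 1(285.4) = 285.4
Total out = 29.61 + 134 + 1041 + 285.4 = 1490 kmol.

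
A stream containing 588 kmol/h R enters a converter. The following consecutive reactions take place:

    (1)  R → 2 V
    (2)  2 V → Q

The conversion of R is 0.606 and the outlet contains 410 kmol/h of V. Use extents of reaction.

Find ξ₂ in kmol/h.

ξ₂ = 151 kmol/h

Conversion of R: R consumed = 1ξ₁ = 0.606 × 588 → ξ₁ = 356.3 kmol/h.
V balance: n_V = 0 + 2ξ₁ − 2ξ₂ = 410 → ξ₂ = (2·356.3 − 410)/2 = 151.3 kmol/h.
Outlet amounts (n = n₀ + Σ ν·ξ):
  R: 588 − 1(356.3) = 231.7
  V: 0 + 2(356.3) − 2(151.3) = 410
  Q: 0 + 1(151.3) = 151.3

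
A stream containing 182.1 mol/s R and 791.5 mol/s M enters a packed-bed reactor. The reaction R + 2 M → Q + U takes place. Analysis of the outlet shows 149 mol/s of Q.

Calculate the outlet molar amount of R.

33.1 mol/s

For Q: n = n₀ + 1ξ → 149 = 0 + 1ξ, giving ξ = 149 mol/s.
Outlet amounts (n = n₀ + ν ξ):
  R: 182.1 − 1(149) = 33.1
  M: 791.5 − 2(149) = 493.5
  Q: 0 + 1(149) = 149
  U: 0 + 1(149) = 149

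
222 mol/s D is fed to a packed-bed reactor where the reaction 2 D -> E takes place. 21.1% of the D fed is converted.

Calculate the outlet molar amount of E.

D reacted = 0.211 × 222 = 46.84 mol/s; ν_D = −2, so ξ = 46.84/2 = 23.42 mol/s.
Outlet amounts (n = n₀ + ν ξ):
  D: 222 − 2(23.42) = 175.2
  E: 0 + 1(23.42) = 23.42

23.4 mol/s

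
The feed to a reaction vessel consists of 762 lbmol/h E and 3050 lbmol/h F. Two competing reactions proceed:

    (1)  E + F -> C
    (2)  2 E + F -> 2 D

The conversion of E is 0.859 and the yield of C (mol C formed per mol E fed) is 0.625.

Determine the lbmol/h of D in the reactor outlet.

178 lbmol/h

Yield of C: 1ξ₁ / 762 = 0.625 → ξ₁ = 476.2 lbmol/h.
Conversion of E: 1ξ₁ + 2ξ₂ = 0.859 × 762 = 654.6 → ξ₂ = 89.15 lbmol/h.
Outlet amounts (n = n₀ + Σ ν·ξ):
  E: 762 − 1(476.2) − 2(89.15) = 107.4
  F: 3050 − 1(476.2) − 1(89.15) = 2485
  C: 0 + 1(476.2) = 476.2
  D: 0 + 2(89.15) = 178.3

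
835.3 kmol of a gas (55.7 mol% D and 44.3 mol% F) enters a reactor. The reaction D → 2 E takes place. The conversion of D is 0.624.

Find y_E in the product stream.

0.516

D reacted = 0.624 × 465.3 = 290.3 kmol; ν_D = −1, so ξ = 290.3/1 = 290.3 kmol.
Outlet amounts (n = n₀ + ν ξ):
  D: 465.3 − 1(290.3) = 174.9
  E: 0 + 2(290.3) = 580.6
  F: 370 (inert)
Total out = 1126 kmol; y_E = 580.6 / 1126 = 0.5158.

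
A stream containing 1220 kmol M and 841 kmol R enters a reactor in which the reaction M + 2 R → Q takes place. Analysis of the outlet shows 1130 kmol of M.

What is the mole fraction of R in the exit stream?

For M: n = n₀ − 1ξ → 1130 = 1220 − 1ξ, giving ξ = 90 kmol.
Outlet amounts (n = n₀ + ν ξ):
  M: 1220 − 1(90) = 1130
  R: 841 − 2(90) = 661
  Q: 0 + 1(90) = 90
Total out = 1881 kmol; y_R = 661 / 1881 = 0.3514.

0.351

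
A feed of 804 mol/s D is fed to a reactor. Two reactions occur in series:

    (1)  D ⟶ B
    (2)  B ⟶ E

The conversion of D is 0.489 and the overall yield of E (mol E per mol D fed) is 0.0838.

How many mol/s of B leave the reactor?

326 mol/s

Conversion of D: D consumed = 1ξ₁ = 0.489 × 804 → ξ₁ = 393.2 mol/s.
Yield of E: 1ξ₂ / 804 = 0.0838 → ξ₂ = 67.38 mol/s.
Outlet amounts (n = n₀ + Σ ν·ξ):
  D: 804 − 1(393.2) = 410.8
  B: 0 + 1(393.2) − 1(67.38) = 325.8
  E: 0 + 1(67.38) = 67.38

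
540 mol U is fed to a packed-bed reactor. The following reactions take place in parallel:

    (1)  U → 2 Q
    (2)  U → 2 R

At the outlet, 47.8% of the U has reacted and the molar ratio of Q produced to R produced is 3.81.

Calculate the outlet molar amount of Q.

Conversion of U: U consumed = 0.478 × 540 = 258.1 mol = 1ξ₁ + 1ξ₂.
Selectivity: 2ξ₁ / (2ξ₂) = 3.81 → ξ₁ = 3.81 ξ₂.
Substitute: (1·3.81 + 1) ξ₂ = 258.1 → ξ₂ = 53.66 mol, ξ₁ = 204.5 mol.
Outlet amounts (n = n₀ + Σ ν·ξ):
  U: 540 − 1(204.5) − 1(53.66) = 281.9
  Q: 0 + 2(204.5) = 408.9
  R: 0 + 2(53.66) = 107.3

409 mol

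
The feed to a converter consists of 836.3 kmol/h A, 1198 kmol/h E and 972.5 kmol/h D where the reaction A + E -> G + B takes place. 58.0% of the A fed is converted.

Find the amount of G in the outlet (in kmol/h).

485 kmol/h

A reacted = 0.58 × 836.3 = 485.1 kmol/h; ν_A = −1, so ξ = 485.1/1 = 485.1 kmol/h.
Outlet amounts (n = n₀ + ν ξ):
  A: 836.3 − 1(485.1) = 351.2
  E: 1198 − 1(485.1) = 712.9
  G: 0 + 1(485.1) = 485.1
  B: 0 + 1(485.1) = 485.1
  D: 972.5 (inert)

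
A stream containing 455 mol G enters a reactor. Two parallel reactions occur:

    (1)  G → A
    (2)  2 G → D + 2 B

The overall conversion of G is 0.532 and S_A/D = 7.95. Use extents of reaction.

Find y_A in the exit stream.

0.403

Conversion of G: G consumed = 0.532 × 455 = 242.1 mol = 1ξ₁ + 2ξ₂.
Selectivity: 1ξ₁ / (1ξ₂) = 7.95 → ξ₁ = 7.95 ξ₂.
Substitute: (1·7.95 + 2) ξ₂ = 242.1 → ξ₂ = 24.33 mol, ξ₁ = 193.4 mol.
Outlet amounts (n = n₀ + Σ ν·ξ):
  G: 455 − 1(193.4) − 2(24.33) = 212.9
  A: 0 + 1(193.4) = 193.4
  D: 0 + 1(24.33) = 24.33
  B: 0 + 2(24.33) = 48.66
Total out = 479.3 mol; y_A = 193.4 / 479.3 = 0.4035.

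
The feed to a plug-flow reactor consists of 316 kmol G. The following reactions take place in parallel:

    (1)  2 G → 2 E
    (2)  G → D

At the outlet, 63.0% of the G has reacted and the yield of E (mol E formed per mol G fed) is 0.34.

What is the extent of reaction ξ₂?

ξ₂ = 91.6 kmol

Yield of E: 2ξ₁ / 316 = 0.34 → ξ₁ = 53.72 kmol.
Conversion of G: 2ξ₁ + 1ξ₂ = 0.63 × 316 = 199.1 → ξ₂ = 91.64 kmol.
Outlet amounts (n = n₀ + Σ ν·ξ):
  G: 316 − 2(53.72) − 1(91.64) = 116.9
  E: 0 + 2(53.72) = 107.4
  D: 0 + 1(91.64) = 91.64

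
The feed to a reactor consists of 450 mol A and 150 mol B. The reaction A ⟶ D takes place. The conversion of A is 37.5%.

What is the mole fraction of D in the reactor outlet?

A reacted = 0.375 × 450 = 168.8 mol; ν_A = −1, so ξ = 168.8/1 = 168.8 mol.
Outlet amounts (n = n₀ + ν ξ):
  A: 450 − 1(168.8) = 281.2
  D: 0 + 1(168.8) = 168.8
  B: 150 (inert)
Total out = 600 mol; y_D = 168.8 / 600 = 0.2812.

0.281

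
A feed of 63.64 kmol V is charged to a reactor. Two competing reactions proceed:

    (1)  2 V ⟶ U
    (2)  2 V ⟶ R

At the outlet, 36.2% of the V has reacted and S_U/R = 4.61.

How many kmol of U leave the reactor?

9.47 kmol

Conversion of V: V consumed = 0.362 × 63.64 = 23.04 kmol = 2ξ₁ + 2ξ₂.
Selectivity: 1ξ₁ / (1ξ₂) = 4.61 → ξ₁ = 4.61 ξ₂.
Substitute: (2·4.61 + 2) ξ₂ = 23.04 → ξ₂ = 2.053 kmol, ξ₁ = 9.466 kmol.
Outlet amounts (n = n₀ + Σ ν·ξ):
  V: 63.64 − 2(9.466) − 2(2.053) = 40.6
  U: 0 + 1(9.466) = 9.466
  R: 0 + 1(2.053) = 2.053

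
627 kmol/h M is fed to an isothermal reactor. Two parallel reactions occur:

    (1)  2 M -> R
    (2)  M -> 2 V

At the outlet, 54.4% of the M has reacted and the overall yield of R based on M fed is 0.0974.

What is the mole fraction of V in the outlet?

Yield of R: 1ξ₁ / 627 = 0.0974 → ξ₁ = 61.07 kmol/h.
Conversion of M: 2ξ₁ + 1ξ₂ = 0.544 × 627 = 341.1 → ξ₂ = 218.9 kmol/h.
Outlet amounts (n = n₀ + Σ ν·ξ):
  M: 627 − 2(61.07) − 1(218.9) = 285.9
  R: 0 + 1(61.07) = 61.07
  V: 0 + 2(218.9) = 437.9
Total out = 784.9 kmol/h; y_V = 437.9 / 784.9 = 0.5579.

0.558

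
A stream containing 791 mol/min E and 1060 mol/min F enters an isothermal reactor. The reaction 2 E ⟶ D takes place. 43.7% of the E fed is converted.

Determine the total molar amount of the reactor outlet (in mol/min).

E reacted = 0.437 × 791 = 345.7 mol/min; ν_E = −2, so ξ = 345.7/2 = 172.8 mol/min.
Outlet amounts (n = n₀ + ν ξ):
  E: 791 − 2(172.8) = 445.3
  D: 0 + 1(172.8) = 172.8
  F: 1060 (inert)
Total out = 445.3 + 172.8 + 1060 = 1678 mol/min.

1680 mol/min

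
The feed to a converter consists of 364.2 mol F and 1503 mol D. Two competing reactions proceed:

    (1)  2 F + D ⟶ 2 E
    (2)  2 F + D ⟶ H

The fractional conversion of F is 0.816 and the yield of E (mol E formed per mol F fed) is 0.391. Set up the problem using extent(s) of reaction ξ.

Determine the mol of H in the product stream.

Yield of E: 2ξ₁ / 364.2 = 0.391 → ξ₁ = 71.2 mol.
Conversion of F: 2ξ₁ + 2ξ₂ = 0.816 × 364.2 = 297.2 → ξ₂ = 77.39 mol.
Outlet amounts (n = n₀ + Σ ν·ξ):
  F: 364.2 − 2(71.2) − 2(77.39) = 67.01
  D: 1503 − 1(71.2) − 1(77.39) = 1354
  E: 0 + 2(71.2) = 142.4
  H: 0 + 1(77.39) = 77.39

77.4 mol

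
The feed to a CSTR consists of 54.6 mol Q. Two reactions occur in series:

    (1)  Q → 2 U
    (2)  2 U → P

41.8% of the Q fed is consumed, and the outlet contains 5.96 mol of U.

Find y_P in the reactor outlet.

Conversion of Q: Q consumed = 1ξ₁ = 0.418 × 54.6 → ξ₁ = 22.82 mol.
U balance: n_U = 0 + 2ξ₁ − 2ξ₂ = 5.96 → ξ₂ = (2·22.82 − 5.96)/2 = 19.84 mol.
Outlet amounts (n = n₀ + Σ ν·ξ):
  Q: 54.6 − 1(22.82) = 31.78
  U: 0 + 2(22.82) − 2(19.84) = 5.96
  P: 0 + 1(19.84) = 19.84
Total out = 57.58 mol; y_P = 19.84 / 57.58 = 0.3446.

0.345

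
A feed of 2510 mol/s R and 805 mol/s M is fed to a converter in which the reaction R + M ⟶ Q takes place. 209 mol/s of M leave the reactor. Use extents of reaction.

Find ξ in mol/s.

For M: n = n₀ − 1ξ → 209 = 805 − 1ξ, giving ξ = 596 mol/s.
Outlet amounts (n = n₀ + ν ξ):
  R: 2510 − 1(596) = 1914
  M: 805 − 1(596) = 209
  Q: 0 + 1(596) = 596

ξ = 596 mol/s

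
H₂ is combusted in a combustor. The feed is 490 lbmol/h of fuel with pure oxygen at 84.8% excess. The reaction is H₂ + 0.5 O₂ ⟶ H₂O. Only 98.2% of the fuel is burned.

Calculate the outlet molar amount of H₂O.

Stoichiometric O₂ = 0.5 × 490 = 245 lbmol/h; O₂ fed = 245 × 1.848 = 452.8 lbmol/h.
Fuel reacted = 0.982 × 490 → ξ = 481.2 lbmol/h.
Outlet (n = n₀ + ν ξ):
  H₂: 490 − 1(481.2) = 8.82
  O₂: 452.8 − 0.5(481.2) = 212.2
  H₂O: 0 + 1(481.2) = 481.2

481 lbmol/h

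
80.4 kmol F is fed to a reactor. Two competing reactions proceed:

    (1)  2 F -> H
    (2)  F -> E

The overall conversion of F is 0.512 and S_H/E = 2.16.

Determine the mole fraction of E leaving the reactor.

Conversion of F: F consumed = 0.512 × 80.4 = 41.16 kmol = 2ξ₁ + 1ξ₂.
Selectivity: 1ξ₁ / (1ξ₂) = 2.16 → ξ₁ = 2.16 ξ₂.
Substitute: (2·2.16 + 1) ξ₂ = 41.16 → ξ₂ = 7.738 kmol, ξ₁ = 16.71 kmol.
Outlet amounts (n = n₀ + Σ ν·ξ):
  F: 80.4 − 2(16.71) − 1(7.738) = 39.24
  H: 0 + 1(16.71) = 16.71
  E: 0 + 1(7.738) = 7.738
Total out = 63.69 kmol; y_E = 7.738 / 63.69 = 0.1215.

0.121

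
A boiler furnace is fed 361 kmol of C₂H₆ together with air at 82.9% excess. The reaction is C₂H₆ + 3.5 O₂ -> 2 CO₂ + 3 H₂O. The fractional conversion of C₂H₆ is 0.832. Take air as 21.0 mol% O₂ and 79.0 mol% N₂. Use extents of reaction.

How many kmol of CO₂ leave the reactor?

Stoichiometric O₂ = 3.5 × 361 = 1264 kmol; O₂ fed = 1264 × 1.829 = 2311 kmol.
N₂ fed = 2311 × 79/21 = 8694 kmol.
Fuel reacted = 0.832 × 361 → ξ = 300.4 kmol.
Outlet (n = n₀ + ν ξ):
  C₂H₆: 361 − 1(300.4) = 60.65
  O₂: 2311 − 3.5(300.4) = 1260
  N₂: 8694 (inert)
  CO₂: 0 + 2(300.4) = 600.7
  H₂O: 0 + 3(300.4) = 901.1

601 kmol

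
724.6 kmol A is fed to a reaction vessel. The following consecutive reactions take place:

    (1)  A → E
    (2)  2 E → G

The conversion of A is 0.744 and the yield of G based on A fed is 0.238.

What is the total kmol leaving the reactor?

Conversion of A: A consumed = 1ξ₁ = 0.744 × 724.6 → ξ₁ = 539.1 kmol.
Yield of G: 1ξ₂ / 724.6 = 0.238 → ξ₂ = 172.5 kmol.
Outlet amounts (n = n₀ + Σ ν·ξ):
  A: 724.6 − 1(539.1) = 185.5
  E: 0 + 1(539.1) − 2(172.5) = 194.2
  G: 0 + 1(172.5) = 172.5
Total out = 185.5 + 194.2 + 172.5 = 552.1 kmol.

552 kmol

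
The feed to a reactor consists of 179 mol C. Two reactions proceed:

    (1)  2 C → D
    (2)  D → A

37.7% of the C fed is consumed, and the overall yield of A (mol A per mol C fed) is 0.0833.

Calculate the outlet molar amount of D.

18.8 mol

Conversion of C: C consumed = 2ξ₁ = 0.377 × 179 → ξ₁ = 33.74 mol.
Yield of A: 1ξ₂ / 179 = 0.0833 → ξ₂ = 14.91 mol.
Outlet amounts (n = n₀ + Σ ν·ξ):
  C: 179 − 2(33.74) = 111.5
  D: 0 + 1(33.74) − 1(14.91) = 18.83
  A: 0 + 1(14.91) = 14.91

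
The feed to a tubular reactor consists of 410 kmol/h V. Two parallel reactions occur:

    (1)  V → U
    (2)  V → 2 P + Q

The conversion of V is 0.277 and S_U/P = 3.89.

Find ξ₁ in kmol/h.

Conversion of V: V consumed = 0.277 × 410 = 113.6 kmol/h = 1ξ₁ + 1ξ₂.
Selectivity: 1ξ₁ / (2ξ₂) = 3.89 → ξ₁ = 7.78 ξ₂.
Substitute: (1·7.78 + 1) ξ₂ = 113.6 → ξ₂ = 12.94 kmol/h, ξ₁ = 100.6 kmol/h.
Outlet amounts (n = n₀ + Σ ν·ξ):
  V: 410 − 1(100.6) − 1(12.94) = 296.4
  U: 0 + 1(100.6) = 100.6
  P: 0 + 2(12.94) = 25.87
  Q: 0 + 1(12.94) = 12.94

ξ₁ = 101 kmol/h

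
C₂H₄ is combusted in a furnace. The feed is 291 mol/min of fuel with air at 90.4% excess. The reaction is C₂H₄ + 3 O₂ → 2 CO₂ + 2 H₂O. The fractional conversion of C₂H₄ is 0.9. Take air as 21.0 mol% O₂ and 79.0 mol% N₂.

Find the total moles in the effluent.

8210 mol/min

Stoichiometric O₂ = 3 × 291 = 873 mol/min; O₂ fed = 873 × 1.904 = 1662 mol/min.
N₂ fed = 1662 × 79/21 = 6253 mol/min.
Fuel reacted = 0.9 × 291 → ξ = 261.9 mol/min.
Outlet (n = n₀ + ν ξ):
  C₂H₄: 291 − 1(261.9) = 29.1
  O₂: 1662 − 3(261.9) = 876.5
  N₂: 6253 (inert)
  CO₂: 0 + 2(261.9) = 523.8
  H₂O: 0 + 2(261.9) = 523.8
Total out = 29.1 + 876.5 + 6253 + 523.8 + 523.8 = 8206 mol/min.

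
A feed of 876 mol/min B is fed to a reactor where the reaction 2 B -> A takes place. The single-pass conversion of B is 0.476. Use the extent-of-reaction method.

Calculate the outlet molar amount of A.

B reacted = 0.476 × 876 = 417 mol/min; ν_B = −2, so ξ = 417/2 = 208.5 mol/min.
Outlet amounts (n = n₀ + ν ξ):
  B: 876 − 2(208.5) = 459
  A: 0 + 1(208.5) = 208.5

208 mol/min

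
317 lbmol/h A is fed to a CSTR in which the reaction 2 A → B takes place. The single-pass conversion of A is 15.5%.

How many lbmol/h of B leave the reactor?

A reacted = 0.155 × 317 = 49.13 lbmol/h; ν_A = −2, so ξ = 49.13/2 = 24.57 lbmol/h.
Outlet amounts (n = n₀ + ν ξ):
  A: 317 − 2(24.57) = 267.9
  B: 0 + 1(24.57) = 24.57

24.6 lbmol/h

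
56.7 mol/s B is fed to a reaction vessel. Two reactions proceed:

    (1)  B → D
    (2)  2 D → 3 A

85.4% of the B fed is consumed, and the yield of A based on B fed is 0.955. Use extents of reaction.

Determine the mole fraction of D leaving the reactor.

0.165

Conversion of B: B consumed = 1ξ₁ = 0.854 × 56.7 → ξ₁ = 48.42 mol/s.
Yield of A: 3ξ₂ / 56.7 = 0.955 → ξ₂ = 18.05 mol/s.
Outlet amounts (n = n₀ + Σ ν·ξ):
  B: 56.7 − 1(48.42) = 8.278
  D: 0 + 1(48.42) − 2(18.05) = 12.32
  A: 0 + 3(18.05) = 54.15
Total out = 74.75 mol/s; y_D = 12.32 / 74.75 = 0.1649.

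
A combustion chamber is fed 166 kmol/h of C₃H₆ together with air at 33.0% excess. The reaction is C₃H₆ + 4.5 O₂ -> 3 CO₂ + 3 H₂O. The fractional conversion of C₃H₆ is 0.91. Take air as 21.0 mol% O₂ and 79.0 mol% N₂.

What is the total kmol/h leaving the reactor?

4970 kmol/h

Stoichiometric O₂ = 4.5 × 166 = 747 kmol/h; O₂ fed = 747 × 1.330 = 993.5 kmol/h.
N₂ fed = 993.5 × 79/21 = 3737 kmol/h.
Fuel reacted = 0.91 × 166 → ξ = 151.1 kmol/h.
Outlet (n = n₀ + ν ξ):
  C₃H₆: 166 − 1(151.1) = 14.94
  O₂: 993.5 − 4.5(151.1) = 313.7
  N₂: 3737 (inert)
  CO₂: 0 + 3(151.1) = 453.2
  H₂O: 0 + 3(151.1) = 453.2
Total out = 14.94 + 313.7 + 3737 + 453.2 + 453.2 = 4973 kmol/h.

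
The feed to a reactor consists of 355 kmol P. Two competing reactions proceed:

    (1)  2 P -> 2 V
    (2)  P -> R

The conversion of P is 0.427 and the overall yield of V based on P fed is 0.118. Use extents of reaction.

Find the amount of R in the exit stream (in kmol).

Yield of V: 2ξ₁ / 355 = 0.118 → ξ₁ = 20.95 kmol.
Conversion of P: 2ξ₁ + 1ξ₂ = 0.427 × 355 = 151.6 → ξ₂ = 109.7 kmol.
Outlet amounts (n = n₀ + Σ ν·ξ):
  P: 355 − 2(20.95) − 1(109.7) = 203.4
  V: 0 + 2(20.95) = 41.89
  R: 0 + 1(109.7) = 109.7

110 kmol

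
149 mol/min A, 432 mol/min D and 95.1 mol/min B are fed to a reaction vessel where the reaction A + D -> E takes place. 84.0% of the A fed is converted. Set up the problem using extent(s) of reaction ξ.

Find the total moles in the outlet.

551 mol/min

A reacted = 0.84 × 149 = 125.2 mol/min; ν_A = −1, so ξ = 125.2/1 = 125.2 mol/min.
Outlet amounts (n = n₀ + ν ξ):
  A: 149 − 1(125.2) = 23.84
  D: 432 − 1(125.2) = 306.8
  E: 0 + 1(125.2) = 125.2
  B: 95.1 (inert)
Total out = 23.84 + 306.8 + 125.2 + 95.1 = 550.9 mol/min.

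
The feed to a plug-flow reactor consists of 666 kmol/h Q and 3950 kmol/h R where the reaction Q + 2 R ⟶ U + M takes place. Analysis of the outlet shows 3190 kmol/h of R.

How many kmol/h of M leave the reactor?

380 kmol/h

For R: n = n₀ − 2ξ → 3190 = 3950 − 2ξ, giving ξ = 380 kmol/h.
Outlet amounts (n = n₀ + ν ξ):
  Q: 666 − 1(380) = 286
  R: 3950 − 2(380) = 3190
  U: 0 + 1(380) = 380
  M: 0 + 1(380) = 380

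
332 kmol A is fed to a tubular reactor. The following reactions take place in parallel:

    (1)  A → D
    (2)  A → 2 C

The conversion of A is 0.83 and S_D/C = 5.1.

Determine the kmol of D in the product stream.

251 kmol

Conversion of A: A consumed = 0.83 × 332 = 275.6 kmol = 1ξ₁ + 1ξ₂.
Selectivity: 1ξ₁ / (2ξ₂) = 5.1 → ξ₁ = 10.2 ξ₂.
Substitute: (1·10.2 + 1) ξ₂ = 275.6 → ξ₂ = 24.6 kmol, ξ₁ = 251 kmol.
Outlet amounts (n = n₀ + Σ ν·ξ):
  A: 332 − 1(251) − 1(24.6) = 56.44
  D: 0 + 1(251) = 251
  C: 0 + 2(24.6) = 49.21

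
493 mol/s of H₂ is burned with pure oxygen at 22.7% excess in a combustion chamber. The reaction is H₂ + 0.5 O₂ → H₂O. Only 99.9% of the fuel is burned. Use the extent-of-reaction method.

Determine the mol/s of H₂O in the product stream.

Stoichiometric O₂ = 0.5 × 493 = 246.5 mol/s; O₂ fed = 246.5 × 1.227 = 302.5 mol/s.
Fuel reacted = 0.999 × 493 → ξ = 492.5 mol/s.
Outlet (n = n₀ + ν ξ):
  H₂: 493 − 1(492.5) = 0.493
  O₂: 302.5 − 0.5(492.5) = 56.2
  H₂O: 0 + 1(492.5) = 492.5

493 mol/s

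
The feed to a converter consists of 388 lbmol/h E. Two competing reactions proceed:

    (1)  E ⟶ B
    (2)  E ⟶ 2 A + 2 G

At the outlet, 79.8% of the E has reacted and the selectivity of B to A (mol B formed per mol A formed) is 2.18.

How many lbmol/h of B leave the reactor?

252 lbmol/h

Conversion of E: E consumed = 0.798 × 388 = 309.6 lbmol/h = 1ξ₁ + 1ξ₂.
Selectivity: 1ξ₁ / (2ξ₂) = 2.18 → ξ₁ = 4.36 ξ₂.
Substitute: (1·4.36 + 1) ξ₂ = 309.6 → ξ₂ = 57.77 lbmol/h, ξ₁ = 251.9 lbmol/h.
Outlet amounts (n = n₀ + Σ ν·ξ):
  E: 388 − 1(251.9) − 1(57.77) = 78.38
  B: 0 + 1(251.9) = 251.9
  A: 0 + 2(57.77) = 115.5
  G: 0 + 2(57.77) = 115.5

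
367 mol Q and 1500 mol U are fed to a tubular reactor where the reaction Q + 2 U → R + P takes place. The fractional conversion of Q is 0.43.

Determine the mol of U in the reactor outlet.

1180 mol

Q reacted = 0.43 × 367 = 157.8 mol; ν_Q = −1, so ξ = 157.8/1 = 157.8 mol.
Outlet amounts (n = n₀ + ν ξ):
  Q: 367 − 1(157.8) = 209.2
  U: 1500 − 2(157.8) = 1184
  R: 0 + 1(157.8) = 157.8
  P: 0 + 1(157.8) = 157.8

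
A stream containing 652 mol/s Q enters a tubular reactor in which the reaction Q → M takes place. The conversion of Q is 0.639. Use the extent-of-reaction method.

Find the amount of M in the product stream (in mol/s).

417 mol/s

Q reacted = 0.639 × 652 = 416.6 mol/s; ν_Q = −1, so ξ = 416.6/1 = 416.6 mol/s.
Outlet amounts (n = n₀ + ν ξ):
  Q: 652 − 1(416.6) = 235.4
  M: 0 + 1(416.6) = 416.6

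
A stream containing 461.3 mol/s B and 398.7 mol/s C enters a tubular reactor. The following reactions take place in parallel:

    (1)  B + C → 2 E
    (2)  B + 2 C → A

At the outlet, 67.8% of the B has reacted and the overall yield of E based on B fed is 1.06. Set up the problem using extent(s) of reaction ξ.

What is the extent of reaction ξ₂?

Yield of E: 2ξ₁ / 461.3 = 1.06 → ξ₁ = 244.5 mol/s.
Conversion of B: 1ξ₁ + 1ξ₂ = 0.678 × 461.3 = 312.8 → ξ₂ = 68.27 mol/s.
Outlet amounts (n = n₀ + Σ ν·ξ):
  B: 461.3 − 1(244.5) − 1(68.27) = 148.5
  C: 398.7 − 1(244.5) − 2(68.27) = 17.67
  E: 0 + 2(244.5) = 489
  A: 0 + 1(68.27) = 68.27

ξ₂ = 68.3 mol/s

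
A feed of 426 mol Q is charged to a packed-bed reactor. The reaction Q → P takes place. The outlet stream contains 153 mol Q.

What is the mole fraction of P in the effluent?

For Q: n = n₀ − 1ξ → 153 = 426 − 1ξ, giving ξ = 273 mol.
Outlet amounts (n = n₀ + ν ξ):
  Q: 426 − 1(273) = 153
  P: 0 + 1(273) = 273
Total out = 426 mol; y_P = 273 / 426 = 0.6408.

0.641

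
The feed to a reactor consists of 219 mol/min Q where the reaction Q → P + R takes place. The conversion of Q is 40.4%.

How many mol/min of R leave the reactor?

Q reacted = 0.404 × 219 = 88.48 mol/min; ν_Q = −1, so ξ = 88.48/1 = 88.48 mol/min.
Outlet amounts (n = n₀ + ν ξ):
  Q: 219 − 1(88.48) = 130.5
  P: 0 + 1(88.48) = 88.48
  R: 0 + 1(88.48) = 88.48

88.5 mol/min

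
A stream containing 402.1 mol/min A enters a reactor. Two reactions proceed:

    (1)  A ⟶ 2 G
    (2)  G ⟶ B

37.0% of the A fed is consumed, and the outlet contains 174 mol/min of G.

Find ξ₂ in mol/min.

Conversion of A: A consumed = 1ξ₁ = 0.37 × 402.1 → ξ₁ = 148.8 mol/min.
G balance: n_G = 0 + 2ξ₁ − 1ξ₂ = 174 → ξ₂ = (2·148.8 − 174)/1 = 123.6 mol/min.
Outlet amounts (n = n₀ + Σ ν·ξ):
  A: 402.1 − 1(148.8) = 253.3
  G: 0 + 2(148.8) − 1(123.6) = 174
  B: 0 + 1(123.6) = 123.6

ξ₂ = 124 mol/min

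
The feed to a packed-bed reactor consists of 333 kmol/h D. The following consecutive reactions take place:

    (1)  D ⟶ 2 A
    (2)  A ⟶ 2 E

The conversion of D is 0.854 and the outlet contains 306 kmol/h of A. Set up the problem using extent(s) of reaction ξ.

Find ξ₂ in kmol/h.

ξ₂ = 263 kmol/h

Conversion of D: D consumed = 1ξ₁ = 0.854 × 333 → ξ₁ = 284.4 kmol/h.
A balance: n_A = 0 + 2ξ₁ − 1ξ₂ = 306 → ξ₂ = (2·284.4 − 306)/1 = 262.8 kmol/h.
Outlet amounts (n = n₀ + Σ ν·ξ):
  D: 333 − 1(284.4) = 48.62
  A: 0 + 2(284.4) − 1(262.8) = 306
  E: 0 + 2(262.8) = 525.5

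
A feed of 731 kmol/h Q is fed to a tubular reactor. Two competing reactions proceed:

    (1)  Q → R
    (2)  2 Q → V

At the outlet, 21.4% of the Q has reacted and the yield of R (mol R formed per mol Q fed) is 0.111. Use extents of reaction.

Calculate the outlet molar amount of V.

37.6 kmol/h

Yield of R: 1ξ₁ / 731 = 0.111 → ξ₁ = 81.14 kmol/h.
Conversion of Q: 1ξ₁ + 2ξ₂ = 0.214 × 731 = 156.4 → ξ₂ = 37.65 kmol/h.
Outlet amounts (n = n₀ + Σ ν·ξ):
  Q: 731 − 1(81.14) − 2(37.65) = 574.6
  R: 0 + 1(81.14) = 81.14
  V: 0 + 1(37.65) = 37.65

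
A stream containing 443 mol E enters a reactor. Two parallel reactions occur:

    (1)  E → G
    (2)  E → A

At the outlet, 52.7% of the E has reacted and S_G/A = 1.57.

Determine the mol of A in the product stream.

90.8 mol

Conversion of E: E consumed = 0.527 × 443 = 233.5 mol = 1ξ₁ + 1ξ₂.
Selectivity: 1ξ₁ / (1ξ₂) = 1.57 → ξ₁ = 1.57 ξ₂.
Substitute: (1·1.57 + 1) ξ₂ = 233.5 → ξ₂ = 90.84 mol, ξ₁ = 142.6 mol.
Outlet amounts (n = n₀ + Σ ν·ξ):
  E: 443 − 1(142.6) − 1(90.84) = 209.5
  G: 0 + 1(142.6) = 142.6
  A: 0 + 1(90.84) = 90.84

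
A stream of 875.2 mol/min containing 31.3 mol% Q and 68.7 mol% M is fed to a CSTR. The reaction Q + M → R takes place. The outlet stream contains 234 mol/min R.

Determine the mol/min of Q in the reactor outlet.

39.9 mol/min

For R: n = n₀ + 1ξ → 234 = 0 + 1ξ, giving ξ = 234 mol/min.
Outlet amounts (n = n₀ + ν ξ):
  Q: 273.9 − 1(234) = 39.94
  M: 601.3 − 1(234) = 367.3
  R: 0 + 1(234) = 234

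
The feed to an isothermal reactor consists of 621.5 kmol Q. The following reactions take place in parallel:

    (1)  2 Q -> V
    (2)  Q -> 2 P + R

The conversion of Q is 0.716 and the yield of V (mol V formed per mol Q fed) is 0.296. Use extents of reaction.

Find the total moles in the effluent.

592 kmol

Yield of V: 1ξ₁ / 621.5 = 0.296 → ξ₁ = 184 kmol.
Conversion of Q: 2ξ₁ + 1ξ₂ = 0.716 × 621.5 = 445 → ξ₂ = 77.07 kmol.
Outlet amounts (n = n₀ + Σ ν·ξ):
  Q: 621.5 − 2(184) − 1(77.07) = 176.5
  V: 0 + 1(184) = 184
  P: 0 + 2(77.07) = 154.1
  R: 0 + 1(77.07) = 77.07
Total out = 176.5 + 184 + 154.1 + 77.07 = 591.7 kmol.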